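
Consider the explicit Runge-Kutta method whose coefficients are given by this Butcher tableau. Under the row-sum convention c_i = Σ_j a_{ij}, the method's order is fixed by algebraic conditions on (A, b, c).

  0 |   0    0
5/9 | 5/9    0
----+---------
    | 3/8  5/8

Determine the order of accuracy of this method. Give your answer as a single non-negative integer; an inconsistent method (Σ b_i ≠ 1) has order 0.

1

b = (3/8, 5/8)
c = (0, 5/9)
Σ b_i: 3/8·1 + 5/8·1 = 1 ✓
b·c: 5/8·5/9 = 25/72 ≠ 1/2 ⇒ order 1.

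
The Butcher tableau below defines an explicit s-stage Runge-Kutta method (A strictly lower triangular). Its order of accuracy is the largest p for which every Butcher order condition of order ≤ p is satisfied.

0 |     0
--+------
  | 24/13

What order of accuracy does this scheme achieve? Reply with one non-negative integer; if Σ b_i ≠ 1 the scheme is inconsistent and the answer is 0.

0

b = (24/13)
c = (0)
Σ b_i: 24/13·1 = 24/13 ≠ 1 ⇒ order 0.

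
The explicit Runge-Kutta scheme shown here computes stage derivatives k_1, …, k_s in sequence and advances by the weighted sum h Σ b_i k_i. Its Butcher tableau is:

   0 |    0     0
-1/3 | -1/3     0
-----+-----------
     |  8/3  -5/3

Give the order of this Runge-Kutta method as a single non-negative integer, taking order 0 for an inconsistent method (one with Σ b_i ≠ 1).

b = (8/3, -5/3)
c = (0, -1/3)
Σ b_i: 8/3·1 + (-5/3)·1 = 1 ✓
b·c: (-5/3)·(-1/3) = 5/9 ≠ 1/2 ⇒ order 1.

1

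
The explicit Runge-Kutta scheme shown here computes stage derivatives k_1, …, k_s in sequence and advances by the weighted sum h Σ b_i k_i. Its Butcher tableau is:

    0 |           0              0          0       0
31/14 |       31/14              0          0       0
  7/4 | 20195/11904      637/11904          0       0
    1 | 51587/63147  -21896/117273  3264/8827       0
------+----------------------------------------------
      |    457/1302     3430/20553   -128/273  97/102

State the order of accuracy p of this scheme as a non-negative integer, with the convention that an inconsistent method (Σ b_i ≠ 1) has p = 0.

4

b = (457/1302, 3430/20553, -128/273, 97/102)
c = (0, 31/14, 7/4, 1)
Ac = (0, 0, 91/768, 68/291)
Σ b_i: 457/1302·1 + 3430/20553·1 + (-128/273)·1 + 97/102·1 = 1 ✓
b·c: 3430/20553·31/14 + (-128/273)·7/4 + 97/102·1 = 1/2 ✓
b·c²: 3430/20553·961/196 + (-128/273)·49/16 + 97/102·1 = 1/3 ✓
b·Ac: (-128/273)·91/768 + 97/102·68/291 = 1/6 ✓
b·c³: 3430/20553·29791/2744 + (-128/273)·343/64 + 97/102·1 = 1/4 ✓
b·(c∘Ac): (-128/273)·637/3072 + 97/102·68/291 = 1/8 ✓
b·Ac²: (-128/273)·403/1536 + 97/102·442/2037 = 1/12 ✓
b·A²c: 97/102·17/388 = 1/24 ✓; 4 stages ⇒ order 4.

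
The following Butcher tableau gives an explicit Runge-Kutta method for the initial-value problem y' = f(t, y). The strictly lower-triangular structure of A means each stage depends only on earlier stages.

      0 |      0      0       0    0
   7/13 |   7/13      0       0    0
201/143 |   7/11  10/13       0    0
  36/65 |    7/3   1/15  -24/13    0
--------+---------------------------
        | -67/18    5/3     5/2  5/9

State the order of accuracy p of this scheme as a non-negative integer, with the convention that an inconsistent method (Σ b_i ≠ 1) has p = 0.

b = (-67/18, 5/3, 5/2, 5/9)
c = (0, 7/13, 201/143, 36/65)
Ac = (0, 0, 70/169, -71359/27885)
Σ b_i: (-67/18)·1 + 5/3·1 + 5/2·1 + 5/9·1 = 1 ✓
b·c: 5/3·7/13 + 5/2·201/143 + 5/9·36/65 = 4049/858 ≠ 1/2 ⇒ order 1.

1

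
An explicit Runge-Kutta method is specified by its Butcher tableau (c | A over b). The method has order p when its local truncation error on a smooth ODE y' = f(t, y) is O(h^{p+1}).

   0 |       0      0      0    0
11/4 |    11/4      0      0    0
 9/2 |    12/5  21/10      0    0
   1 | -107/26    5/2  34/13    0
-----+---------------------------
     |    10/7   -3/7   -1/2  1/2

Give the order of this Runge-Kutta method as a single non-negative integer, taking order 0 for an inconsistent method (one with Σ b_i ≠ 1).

1

b = (10/7, -3/7, -1/2, 1/2)
c = (0, 11/4, 9/2, 1)
Ac = (0, 0, 231/40, 1939/104)
Σ b_i: 10/7·1 + (-3/7)·1 + (-1/2)·1 + 1/2·1 = 1 ✓
b·c: (-3/7)·11/4 + (-1/2)·9/2 + 1/2·1 = -41/14 ≠ 1/2 ⇒ order 1.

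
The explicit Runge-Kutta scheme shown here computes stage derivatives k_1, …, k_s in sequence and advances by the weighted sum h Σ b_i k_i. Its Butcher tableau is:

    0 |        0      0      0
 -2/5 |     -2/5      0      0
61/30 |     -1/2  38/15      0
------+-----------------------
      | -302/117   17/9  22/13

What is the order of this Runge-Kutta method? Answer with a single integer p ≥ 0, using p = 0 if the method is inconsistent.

1

b = (-302/117, 17/9, 22/13)
c = (0, -2/5, 61/30)
Ac = (0, 0, -76/75)
Σ b_i: (-302/117)·1 + 17/9·1 + 22/13·1 = 1 ✓
b·c: 17/9·(-2/5) + 22/13·61/30 = 1571/585 ≠ 1/2 ⇒ order 1.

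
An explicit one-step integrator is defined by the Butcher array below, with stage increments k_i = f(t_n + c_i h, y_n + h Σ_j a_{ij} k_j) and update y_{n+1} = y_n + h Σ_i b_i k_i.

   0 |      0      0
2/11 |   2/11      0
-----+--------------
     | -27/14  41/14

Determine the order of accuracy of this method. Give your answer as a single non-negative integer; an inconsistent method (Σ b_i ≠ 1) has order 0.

b = (-27/14, 41/14)
c = (0, 2/11)
Σ b_i: (-27/14)·1 + 41/14·1 = 1 ✓
b·c: 41/14·2/11 = 41/77 ≠ 1/2 ⇒ order 1.

1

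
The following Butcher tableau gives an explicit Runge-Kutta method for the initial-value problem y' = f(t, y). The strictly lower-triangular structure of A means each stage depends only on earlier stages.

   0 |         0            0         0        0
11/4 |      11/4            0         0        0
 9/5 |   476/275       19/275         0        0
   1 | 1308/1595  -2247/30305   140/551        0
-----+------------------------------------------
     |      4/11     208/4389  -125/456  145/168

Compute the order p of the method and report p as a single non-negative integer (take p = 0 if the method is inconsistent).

b = (4/11, 208/4389, -125/456, 145/168)
c = (0, 11/4, 9/5, 1)
Ac = (0, 0, 19/100, 147/580)
Σ b_i: 4/11·1 + 208/4389·1 + (-125/456)·1 + 145/168·1 = 1 ✓
b·c: 208/4389·11/4 + (-125/456)·9/5 + 145/168·1 = 1/2 ✓
b·c²: 208/4389·121/16 + (-125/456)·81/25 + 145/168·1 = 1/3 ✓
b·Ac: (-125/456)·19/100 + 145/168·147/580 = 1/6 ✓
b·c³: 208/4389·1331/64 + (-125/456)·729/125 + 145/168·1 = 1/4 ✓
b·(c∘Ac): (-125/456)·171/500 + 145/168·147/580 = 1/8 ✓
b·Ac²: (-125/456)·209/400 + 145/168·21/80 = 1/12 ✓
b·A²c: 145/168·7/145 = 1/24 ✓; 4 stages ⇒ order 4.

4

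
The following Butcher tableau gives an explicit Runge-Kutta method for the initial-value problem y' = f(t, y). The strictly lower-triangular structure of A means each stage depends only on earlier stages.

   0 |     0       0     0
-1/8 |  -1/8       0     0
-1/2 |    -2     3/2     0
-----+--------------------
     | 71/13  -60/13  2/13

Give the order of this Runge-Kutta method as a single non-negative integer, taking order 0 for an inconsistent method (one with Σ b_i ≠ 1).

2

b = (71/13, -60/13, 2/13)
c = (0, -1/8, -1/2)
Ac = (0, 0, -3/16)
Σ b_i: 71/13·1 + (-60/13)·1 + 2/13·1 = 1 ✓
b·c: (-60/13)·(-1/8) + 2/13·(-1/2) = 1/2 ✓
b·c²: (-60/13)·1/64 + 2/13·1/4 = -7/208 ≠ 1/3 ⇒ order 2.
b·Ac: 2/13·(-3/16) = -3/104 ≠ 1/6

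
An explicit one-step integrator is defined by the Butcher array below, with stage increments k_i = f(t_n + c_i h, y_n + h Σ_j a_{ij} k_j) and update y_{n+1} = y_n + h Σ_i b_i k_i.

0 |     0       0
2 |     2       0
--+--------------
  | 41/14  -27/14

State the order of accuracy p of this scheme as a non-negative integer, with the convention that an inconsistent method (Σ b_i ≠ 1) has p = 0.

b = (41/14, -27/14)
c = (0, 2)
Σ b_i: 41/14·1 + (-27/14)·1 = 1 ✓
b·c: (-27/14)·2 = -27/7 ≠ 1/2 ⇒ order 1.

1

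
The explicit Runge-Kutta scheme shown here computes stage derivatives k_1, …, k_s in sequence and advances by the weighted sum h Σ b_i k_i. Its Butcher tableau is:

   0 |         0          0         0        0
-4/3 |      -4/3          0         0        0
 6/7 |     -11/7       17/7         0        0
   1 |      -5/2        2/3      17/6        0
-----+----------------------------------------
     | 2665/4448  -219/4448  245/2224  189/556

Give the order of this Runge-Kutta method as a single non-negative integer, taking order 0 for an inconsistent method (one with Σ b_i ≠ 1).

3

b = (2665/4448, -219/4448, 245/2224, 189/556)
c = (0, -4/3, 6/7, 1)
Ac = (0, 0, -68/21, 97/63)
Σ b_i: 2665/4448·1 + (-219/4448)·1 + 245/2224·1 + 189/556·1 = 1 ✓
b·c: (-219/4448)·(-4/3) + 245/2224·6/7 + 189/556·1 = 1/2 ✓
b·c²: (-219/4448)·16/9 + 245/2224·36/49 + 189/556·1 = 1/3 ✓
b·Ac: 245/2224·(-68/21) + 189/556·97/63 = 1/6 ✓
b·c³: (-219/4448)·(-64/27) + 245/2224·216/343 + 189/556·1 = 18425/35028 ≠ 1/4 ⇒ order 3.
b·(c∘Ac): 245/2224·(-136/49) + 189/556·97/63 = 121/556 ≠ 1/8
b·Ac²: 245/2224·272/63 + 189/556·4322/1323 = 27779/17514 ≠ 1/12
b·A²c: 189/556·(-578/63) = -867/278 ≠ 1/24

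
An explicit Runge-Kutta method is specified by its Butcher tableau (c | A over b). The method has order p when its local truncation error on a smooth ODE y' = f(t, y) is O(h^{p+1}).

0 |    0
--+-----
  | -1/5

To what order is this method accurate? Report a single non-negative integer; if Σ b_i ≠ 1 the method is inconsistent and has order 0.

b = (-1/5)
c = (0)
Σ b_i: (-1/5)·1 = -1/5 ≠ 1 ⇒ order 0.

0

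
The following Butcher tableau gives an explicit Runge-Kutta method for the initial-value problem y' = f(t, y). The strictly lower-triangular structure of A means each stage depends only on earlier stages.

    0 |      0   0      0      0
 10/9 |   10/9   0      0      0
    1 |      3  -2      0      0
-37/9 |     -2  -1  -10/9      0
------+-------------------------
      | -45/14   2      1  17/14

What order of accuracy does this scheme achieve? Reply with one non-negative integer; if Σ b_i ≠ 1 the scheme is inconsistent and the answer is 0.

1

b = (-45/14, 2, 1, 17/14)
c = (0, 10/9, 1, -37/9)
Ac = (0, 0, -20/9, -20/9)
Σ b_i: (-45/14)·1 + 2·1 + 1·1 + 17/14·1 = 1 ✓
b·c: 2·10/9 + 1·1 + 17/14·(-37/9) = -223/126 ≠ 1/2 ⇒ order 1.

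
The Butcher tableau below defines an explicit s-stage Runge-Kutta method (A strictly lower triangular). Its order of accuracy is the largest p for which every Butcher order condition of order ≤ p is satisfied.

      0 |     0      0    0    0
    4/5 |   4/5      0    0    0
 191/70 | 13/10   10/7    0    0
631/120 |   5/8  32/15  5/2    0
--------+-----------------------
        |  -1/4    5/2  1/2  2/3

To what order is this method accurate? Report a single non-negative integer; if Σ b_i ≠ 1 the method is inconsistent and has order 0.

0

b = (-1/4, 5/2, 1/2, 2/3)
c = (0, 4/5, 191/70, 631/120)
Ac = (0, 0, 8/7, 17909/2100)
Σ b_i: (-1/4)·1 + 5/2·1 + 1/2·1 + 2/3·1 = 41/12 ≠ 1 ⇒ order 0.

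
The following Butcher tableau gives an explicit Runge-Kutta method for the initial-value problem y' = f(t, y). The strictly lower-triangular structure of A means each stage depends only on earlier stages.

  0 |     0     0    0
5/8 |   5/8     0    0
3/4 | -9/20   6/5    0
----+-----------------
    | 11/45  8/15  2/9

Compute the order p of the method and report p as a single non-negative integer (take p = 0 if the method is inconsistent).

3

b = (11/45, 8/15, 2/9)
c = (0, 5/8, 3/4)
Ac = (0, 0, 3/4)
Σ b_i: 11/45·1 + 8/15·1 + 2/9·1 = 1 ✓
b·c: 8/15·5/8 + 2/9·3/4 = 1/2 ✓
b·c²: 8/15·25/64 + 2/9·9/16 = 1/3 ✓
b·Ac: 2/9·3/4 = 1/6 ✓; 3 stages ⇒ order 3.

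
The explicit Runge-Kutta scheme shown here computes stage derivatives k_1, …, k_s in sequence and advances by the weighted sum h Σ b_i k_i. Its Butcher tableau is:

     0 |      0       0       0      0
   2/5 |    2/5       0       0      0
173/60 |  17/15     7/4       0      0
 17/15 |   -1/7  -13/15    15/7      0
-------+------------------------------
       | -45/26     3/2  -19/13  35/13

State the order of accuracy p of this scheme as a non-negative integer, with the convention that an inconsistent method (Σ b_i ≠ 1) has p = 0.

b = (-45/26, 3/2, -19/13, 35/13)
c = (0, 2/5, 173/60, 17/15)
Ac = (0, 0, 7/10, 12247/2100)
Σ b_i: (-45/26)·1 + 3/2·1 + (-19/13)·1 + 35/13·1 = 1 ✓
b·c: 3/2·2/5 + (-19/13)·173/60 + 35/13·17/15 = -439/780 ≠ 1/2 ⇒ order 1.

1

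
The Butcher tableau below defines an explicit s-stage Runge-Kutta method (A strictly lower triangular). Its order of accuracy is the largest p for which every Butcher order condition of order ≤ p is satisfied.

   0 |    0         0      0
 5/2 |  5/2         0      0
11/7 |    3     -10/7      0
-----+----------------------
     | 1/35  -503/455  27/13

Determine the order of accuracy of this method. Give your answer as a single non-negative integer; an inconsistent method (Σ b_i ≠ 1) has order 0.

b = (1/35, -503/455, 27/13)
c = (0, 5/2, 11/7)
Ac = (0, 0, -25/7)
Σ b_i: 1/35·1 + (-503/455)·1 + 27/13·1 = 1 ✓
b·c: (-503/455)·5/2 + 27/13·11/7 = 1/2 ✓
b·c²: (-503/455)·25/4 + 27/13·121/49 = -349/196 ≠ 1/3 ⇒ order 2.
b·Ac: 27/13·(-25/7) = -675/91 ≠ 1/6

2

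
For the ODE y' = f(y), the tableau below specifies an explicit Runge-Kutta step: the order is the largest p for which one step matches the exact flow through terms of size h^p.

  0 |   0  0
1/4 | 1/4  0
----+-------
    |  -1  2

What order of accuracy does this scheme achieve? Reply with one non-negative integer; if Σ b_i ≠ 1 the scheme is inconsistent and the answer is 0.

2

b = (-1, 2)
c = (0, 1/4)
Σ b_i: (-1)·1 + 2·1 = 1 ✓
b·c: 2·1/4 = 1/2 ✓; 2 stages ⇒ order 2.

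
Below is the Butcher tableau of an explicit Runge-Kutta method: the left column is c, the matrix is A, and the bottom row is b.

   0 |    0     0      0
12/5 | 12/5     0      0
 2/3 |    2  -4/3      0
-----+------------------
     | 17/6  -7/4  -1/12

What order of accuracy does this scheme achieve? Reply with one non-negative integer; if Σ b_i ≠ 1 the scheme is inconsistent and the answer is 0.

b = (17/6, -7/4, -1/12)
c = (0, 12/5, 2/3)
Ac = (0, 0, -16/5)
Σ b_i: 17/6·1 + (-7/4)·1 + (-1/12)·1 = 1 ✓
b·c: (-7/4)·12/5 + (-1/12)·2/3 = -383/90 ≠ 1/2 ⇒ order 1.

1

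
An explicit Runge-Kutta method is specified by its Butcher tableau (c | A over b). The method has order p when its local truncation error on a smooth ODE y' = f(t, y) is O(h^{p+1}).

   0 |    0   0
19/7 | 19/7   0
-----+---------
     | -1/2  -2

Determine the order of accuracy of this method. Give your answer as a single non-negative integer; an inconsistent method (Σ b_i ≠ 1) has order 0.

0

b = (-1/2, -2)
c = (0, 19/7)
Σ b_i: (-1/2)·1 + (-2)·1 = -5/2 ≠ 1 ⇒ order 0.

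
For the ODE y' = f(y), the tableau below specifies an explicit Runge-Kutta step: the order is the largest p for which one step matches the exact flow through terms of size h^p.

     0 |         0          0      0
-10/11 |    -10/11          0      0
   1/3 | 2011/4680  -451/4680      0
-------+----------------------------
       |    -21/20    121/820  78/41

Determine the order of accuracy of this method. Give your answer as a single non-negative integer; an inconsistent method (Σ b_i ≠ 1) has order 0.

b = (-21/20, 121/820, 78/41)
c = (0, -10/11, 1/3)
Ac = (0, 0, 41/468)
Σ b_i: (-21/20)·1 + 121/820·1 + 78/41·1 = 1 ✓
b·c: 121/820·(-10/11) + 78/41·1/3 = 1/2 ✓
b·c²: 121/820·100/121 + 78/41·1/9 = 1/3 ✓
b·Ac: 78/41·41/468 = 1/6 ✓; 3 stages ⇒ order 3.

3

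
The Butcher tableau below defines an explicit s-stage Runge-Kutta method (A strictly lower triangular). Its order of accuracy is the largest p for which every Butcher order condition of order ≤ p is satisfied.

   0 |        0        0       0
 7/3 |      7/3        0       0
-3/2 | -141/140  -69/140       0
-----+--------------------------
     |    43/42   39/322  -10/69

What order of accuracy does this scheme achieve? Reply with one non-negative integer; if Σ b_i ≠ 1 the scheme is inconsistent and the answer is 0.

b = (43/42, 39/322, -10/69)
c = (0, 7/3, -3/2)
Ac = (0, 0, -23/20)
Σ b_i: 43/42·1 + 39/322·1 + (-10/69)·1 = 1 ✓
b·c: 39/322·7/3 + (-10/69)·(-3/2) = 1/2 ✓
b·c²: 39/322·49/9 + (-10/69)·9/4 = 1/3 ✓
b·Ac: (-10/69)·(-23/20) = 1/6 ✓; 3 stages ⇒ order 3.

3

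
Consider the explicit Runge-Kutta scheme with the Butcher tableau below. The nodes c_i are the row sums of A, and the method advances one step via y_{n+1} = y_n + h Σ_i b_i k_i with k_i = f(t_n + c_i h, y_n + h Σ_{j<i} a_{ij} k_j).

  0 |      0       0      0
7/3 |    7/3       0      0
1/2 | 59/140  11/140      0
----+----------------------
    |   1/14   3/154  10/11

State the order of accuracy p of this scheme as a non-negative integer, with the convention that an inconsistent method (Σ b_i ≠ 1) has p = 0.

b = (1/14, 3/154, 10/11)
c = (0, 7/3, 1/2)
Ac = (0, 0, 11/60)
Σ b_i: 1/14·1 + 3/154·1 + 10/11·1 = 1 ✓
b·c: 3/154·7/3 + 10/11·1/2 = 1/2 ✓
b·c²: 3/154·49/9 + 10/11·1/4 = 1/3 ✓
b·Ac: 10/11·11/60 = 1/6 ✓; 3 stages ⇒ order 3.

3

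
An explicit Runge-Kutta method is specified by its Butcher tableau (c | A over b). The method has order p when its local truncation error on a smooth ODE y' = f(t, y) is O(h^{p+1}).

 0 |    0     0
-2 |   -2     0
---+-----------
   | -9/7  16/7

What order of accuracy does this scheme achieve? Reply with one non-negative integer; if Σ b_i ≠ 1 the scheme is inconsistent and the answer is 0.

1

b = (-9/7, 16/7)
c = (0, -2)
Σ b_i: (-9/7)·1 + 16/7·1 = 1 ✓
b·c: 16/7·(-2) = -32/7 ≠ 1/2 ⇒ order 1.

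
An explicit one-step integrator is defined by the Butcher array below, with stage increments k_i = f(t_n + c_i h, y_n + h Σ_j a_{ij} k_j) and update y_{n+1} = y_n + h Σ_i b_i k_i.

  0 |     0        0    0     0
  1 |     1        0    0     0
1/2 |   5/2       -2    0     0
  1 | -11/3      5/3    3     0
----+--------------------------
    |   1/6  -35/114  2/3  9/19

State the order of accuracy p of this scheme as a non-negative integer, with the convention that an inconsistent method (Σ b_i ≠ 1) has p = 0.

3

b = (1/6, -35/114, 2/3, 9/19)
c = (0, 1, 1/2, 1)
Ac = (0, 0, -2, 19/6)
Σ b_i: 1/6·1 + (-35/114)·1 + 2/3·1 + 9/19·1 = 1 ✓
b·c: (-35/114)·1 + 2/3·1/2 + 9/19·1 = 1/2 ✓
b·c²: (-35/114)·1 + 2/3·1/4 + 9/19·1 = 1/3 ✓
b·Ac: 2/3·(-2) + 9/19·19/6 = 1/6 ✓
b·c³: (-35/114)·1 + 2/3·1/8 + 9/19·1 = 1/4 ✓
b·(c∘Ac): 2/3·(-1) + 9/19·19/6 = 5/6 ≠ 1/8 ⇒ order 3.
b·Ac²: 2/3·(-2) + 9/19·29/12 = -43/228 ≠ 1/12
b·A²c: 9/19·(-6) = -54/19 ≠ 1/24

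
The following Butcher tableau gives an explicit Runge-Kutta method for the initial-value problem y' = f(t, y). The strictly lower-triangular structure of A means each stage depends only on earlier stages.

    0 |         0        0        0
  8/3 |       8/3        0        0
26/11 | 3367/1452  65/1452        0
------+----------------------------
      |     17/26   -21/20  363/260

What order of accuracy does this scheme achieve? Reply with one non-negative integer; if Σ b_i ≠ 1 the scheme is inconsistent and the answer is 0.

3

b = (17/26, -21/20, 363/260)
c = (0, 8/3, 26/11)
Ac = (0, 0, 130/1089)
Σ b_i: 17/26·1 + (-21/20)·1 + 363/260·1 = 1 ✓
b·c: (-21/20)·8/3 + 363/260·26/11 = 1/2 ✓
b·c²: (-21/20)·64/9 + 363/260·676/121 = 1/3 ✓
b·Ac: 363/260·130/1089 = 1/6 ✓; 3 stages ⇒ order 3.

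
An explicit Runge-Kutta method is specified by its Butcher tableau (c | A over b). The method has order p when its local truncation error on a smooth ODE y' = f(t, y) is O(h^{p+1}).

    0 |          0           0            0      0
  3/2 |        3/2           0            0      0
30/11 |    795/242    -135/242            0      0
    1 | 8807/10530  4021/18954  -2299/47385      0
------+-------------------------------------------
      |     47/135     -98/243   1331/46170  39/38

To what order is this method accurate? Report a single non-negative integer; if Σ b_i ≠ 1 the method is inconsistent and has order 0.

4

b = (47/135, -98/243, 1331/46170, 39/38)
c = (0, 3/2, 30/11, 1)
Ac = (0, 0, -405/484, 29/156)
Σ b_i: 47/135·1 + (-98/243)·1 + 1331/46170·1 + 39/38·1 = 1 ✓
b·c: (-98/243)·3/2 + 1331/46170·30/11 + 39/38·1 = 1/2 ✓
b·c²: (-98/243)·9/4 + 1331/46170·900/121 + 39/38·1 = 1/3 ✓
b·Ac: 1331/46170·(-405/484) + 39/38·29/156 = 1/6 ✓
b·c³: (-98/243)·27/8 + 1331/46170·27000/1331 + 39/38·1 = 1/4 ✓
b·(c∘Ac): 1331/46170·(-6075/2662) + 39/38·29/156 = 1/8 ✓
b·Ac²: 1331/46170·(-1215/968) + 39/38·109/936 = 1/12 ✓
b·A²c: 39/38·19/468 = 1/24 ✓; 4 stages ⇒ order 4.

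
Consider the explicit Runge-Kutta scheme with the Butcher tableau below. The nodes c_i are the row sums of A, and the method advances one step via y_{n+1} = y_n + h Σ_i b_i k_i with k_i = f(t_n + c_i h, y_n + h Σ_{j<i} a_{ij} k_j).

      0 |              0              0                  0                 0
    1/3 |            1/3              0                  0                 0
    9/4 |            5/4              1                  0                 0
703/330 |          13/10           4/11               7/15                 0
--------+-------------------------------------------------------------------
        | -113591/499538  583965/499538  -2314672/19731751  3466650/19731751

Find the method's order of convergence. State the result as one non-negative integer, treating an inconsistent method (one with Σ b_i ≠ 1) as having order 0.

b = (-113591/499538, 583965/499538, -2314672/19731751, 3466650/19731751)
c = (0, 1/3, 9/4, 703/330)
Ac = (0, 0, 1/3, 773/660)
Σ b_i: (-113591/499538)·1 + 583965/499538·1 + (-2314672/19731751)·1 + 3466650/19731751·1 = 1 ✓
b·c: 583965/499538·1/3 + (-2314672/19731751)·9/4 + 3466650/19731751·703/330 = 1/2 ✓
b·c²: 583965/499538·1/9 + (-2314672/19731751)·81/16 + 3466650/19731751·494209/108900 = 1/3 ✓
b·Ac: (-2314672/19731751)·1/3 + 3466650/19731751·773/660 = 1/6 ✓
b·c³: 583965/499538·1/27 + (-2314672/19731751)·729/64 + 3466650/19731751·347428927/35937000 = 100295359/247271310 ≠ 1/4 ⇒ order 3.
b·(c∘Ac): (-2314672/19731751)·3/4 + 3466650/19731751·543419/217800 = 1050139/2997228 ≠ 1/8
b·Ac²: (-2314672/19731751)·1/9 + 3466650/19731751·19031/7920 = 581244589/1420686072 ≠ 1/12
b·A²c: 3466650/19731751·7/45 = 1617770/59195253 ≠ 1/24

3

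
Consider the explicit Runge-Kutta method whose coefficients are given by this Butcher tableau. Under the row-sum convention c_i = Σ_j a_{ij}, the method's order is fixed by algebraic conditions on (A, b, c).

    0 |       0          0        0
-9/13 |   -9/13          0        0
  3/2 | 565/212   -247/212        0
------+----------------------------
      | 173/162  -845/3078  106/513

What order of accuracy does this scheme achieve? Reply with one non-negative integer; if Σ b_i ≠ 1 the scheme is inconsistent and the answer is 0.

b = (173/162, -845/3078, 106/513)
c = (0, -9/13, 3/2)
Ac = (0, 0, 171/212)
Σ b_i: 173/162·1 + (-845/3078)·1 + 106/513·1 = 1 ✓
b·c: (-845/3078)·(-9/13) + 106/513·3/2 = 1/2 ✓
b·c²: (-845/3078)·81/169 + 106/513·9/4 = 1/3 ✓
b·Ac: 106/513·171/212 = 1/6 ✓; 3 stages ⇒ order 3.

3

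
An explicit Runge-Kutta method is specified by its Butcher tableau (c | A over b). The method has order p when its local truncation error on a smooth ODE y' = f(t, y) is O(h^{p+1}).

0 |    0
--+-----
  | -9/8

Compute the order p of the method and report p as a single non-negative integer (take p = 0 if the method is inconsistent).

b = (-9/8)
c = (0)
Σ b_i: (-9/8)·1 = -9/8 ≠ 1 ⇒ order 0.

0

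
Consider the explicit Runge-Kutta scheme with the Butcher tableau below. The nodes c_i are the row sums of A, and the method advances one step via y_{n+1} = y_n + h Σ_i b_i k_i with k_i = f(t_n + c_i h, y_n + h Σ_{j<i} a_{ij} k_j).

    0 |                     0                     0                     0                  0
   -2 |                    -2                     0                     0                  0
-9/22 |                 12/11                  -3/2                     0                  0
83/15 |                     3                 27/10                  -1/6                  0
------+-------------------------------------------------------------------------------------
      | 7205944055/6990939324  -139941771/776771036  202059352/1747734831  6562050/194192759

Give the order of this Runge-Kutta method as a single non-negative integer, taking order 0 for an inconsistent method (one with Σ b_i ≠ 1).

3

b = (7205944055/6990939324, -139941771/776771036, 202059352/1747734831, 6562050/194192759)
c = (0, -2, -9/22, 83/15)
Ac = (0, 0, 3, -1173/220)
Σ b_i: 7205944055/6990939324·1 + (-139941771/776771036)·1 + 202059352/1747734831·1 + 6562050/194192759·1 = 1 ✓
b·c: (-139941771/776771036)·(-2) + 202059352/1747734831·(-9/22) + 6562050/194192759·83/15 = 1/2 ✓
b·c²: (-139941771/776771036)·4 + 202059352/1747734831·81/484 + 6562050/194192759·6889/225 = 1/3 ✓
b·Ac: 202059352/1747734831·3 + 6562050/194192759·(-1173/220) = 1/6 ✓
b·c³: (-139941771/776771036)·(-8) + 202059352/1747734831·(-729/10648) + 6562050/194192759·571787/3375 = 688088749193/96125415705 ≠ 1/4 ⇒ order 3.
b·(c∘Ac): 202059352/1747734831·(-27/22) + 6562050/194192759·(-32453/1100) = -442303839/388385518 ≠ 1/8
b·Ac²: 202059352/1747734831·(-6) + 6562050/194192759·52137/4840 = -8450524771/25633444188 ≠ 1/12
b·A²c: 6562050/194192759·(-1/2) = -3281025/194192759 ≠ 1/24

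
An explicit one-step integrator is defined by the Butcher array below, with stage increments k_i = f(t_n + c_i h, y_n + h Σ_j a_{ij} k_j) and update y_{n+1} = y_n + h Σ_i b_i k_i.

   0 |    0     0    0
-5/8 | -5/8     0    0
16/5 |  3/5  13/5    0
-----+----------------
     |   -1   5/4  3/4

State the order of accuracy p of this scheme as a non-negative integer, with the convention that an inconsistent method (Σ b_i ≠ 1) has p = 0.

b = (-1, 5/4, 3/4)
c = (0, -5/8, 16/5)
Ac = (0, 0, -13/8)
Σ b_i: (-1)·1 + 5/4·1 + 3/4·1 = 1 ✓
b·c: 5/4·(-5/8) + 3/4·16/5 = 259/160 ≠ 1/2 ⇒ order 1.

1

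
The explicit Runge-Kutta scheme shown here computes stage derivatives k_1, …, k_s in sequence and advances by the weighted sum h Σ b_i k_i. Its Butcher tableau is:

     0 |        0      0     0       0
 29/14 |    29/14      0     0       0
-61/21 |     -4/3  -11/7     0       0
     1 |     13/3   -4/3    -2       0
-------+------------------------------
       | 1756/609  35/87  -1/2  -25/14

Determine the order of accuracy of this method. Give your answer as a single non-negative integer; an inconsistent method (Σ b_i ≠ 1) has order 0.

2

b = (1756/609, 35/87, -1/2, -25/14)
c = (0, 29/14, -61/21, 1)
Ac = (0, 0, -319/98, 64/21)
Σ b_i: 1756/609·1 + 35/87·1 + (-1/2)·1 + (-25/14)·1 = 1 ✓
b·c: 35/87·29/14 + (-1/2)·(-61/21) + (-25/14)·1 = 1/2 ✓
b·c²: 35/87·841/196 + (-1/2)·3721/441 + (-25/14)·1 = -7547/1764 ≠ 1/3 ⇒ order 2.
b·Ac: (-1/2)·(-319/98) + (-25/14)·64/21 = -2243/588 ≠ 1/6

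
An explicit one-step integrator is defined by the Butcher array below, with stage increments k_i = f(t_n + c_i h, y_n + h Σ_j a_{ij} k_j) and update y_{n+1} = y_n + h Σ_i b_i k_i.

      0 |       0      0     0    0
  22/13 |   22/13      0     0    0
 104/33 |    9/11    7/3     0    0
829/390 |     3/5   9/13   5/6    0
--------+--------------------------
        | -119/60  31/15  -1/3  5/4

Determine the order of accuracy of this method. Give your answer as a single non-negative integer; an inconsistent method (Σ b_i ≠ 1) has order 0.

b = (-119/60, 31/15, -1/3, 5/4)
c = (0, 22/13, 104/33, 829/390)
Ac = (0, 0, 154/39, 63542/16731)
Σ b_i: (-119/60)·1 + 31/15·1 + (-1/3)·1 + 5/4·1 = 1 ✓
b·c: 31/15·22/13 + (-1/3)·104/33 + 5/4·829/390 = 262753/51480 ≠ 1/2 ⇒ order 1.

1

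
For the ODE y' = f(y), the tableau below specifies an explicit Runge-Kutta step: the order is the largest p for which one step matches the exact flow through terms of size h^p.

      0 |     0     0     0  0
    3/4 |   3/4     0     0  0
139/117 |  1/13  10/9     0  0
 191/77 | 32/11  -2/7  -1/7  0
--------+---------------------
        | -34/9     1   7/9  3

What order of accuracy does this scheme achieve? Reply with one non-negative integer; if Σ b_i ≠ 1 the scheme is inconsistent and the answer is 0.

1

b = (-34/9, 1, 7/9, 3)
c = (0, 3/4, 139/117, 191/77)
Ac = (0, 0, 5/6, -629/1638)
Σ b_i: (-34/9)·1 + 1·1 + 7/9·1 + 3·1 = 1 ✓
b·c: 1·3/4 + 7/9·139/117 + 3·191/77 = 2956403/324324 ≠ 1/2 ⇒ order 1.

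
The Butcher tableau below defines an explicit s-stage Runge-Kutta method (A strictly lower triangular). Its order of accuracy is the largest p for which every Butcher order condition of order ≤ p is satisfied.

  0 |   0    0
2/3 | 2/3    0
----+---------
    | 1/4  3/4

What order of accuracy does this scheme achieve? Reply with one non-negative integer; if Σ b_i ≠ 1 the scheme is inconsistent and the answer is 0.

b = (1/4, 3/4)
c = (0, 2/3)
Σ b_i: 1/4·1 + 3/4·1 = 1 ✓
b·c: 3/4·2/3 = 1/2 ✓; 2 stages ⇒ order 2.

2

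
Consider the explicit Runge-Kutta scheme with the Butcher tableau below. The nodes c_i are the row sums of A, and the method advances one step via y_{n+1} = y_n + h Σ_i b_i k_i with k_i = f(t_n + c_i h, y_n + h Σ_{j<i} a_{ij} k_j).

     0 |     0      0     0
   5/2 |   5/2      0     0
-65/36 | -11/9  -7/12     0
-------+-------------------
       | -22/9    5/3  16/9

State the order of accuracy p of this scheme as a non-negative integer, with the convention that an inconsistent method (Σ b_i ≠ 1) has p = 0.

b = (-22/9, 5/3, 16/9)
c = (0, 5/2, -65/36)
Ac = (0, 0, -35/24)
Σ b_i: (-22/9)·1 + 5/3·1 + 16/9·1 = 1 ✓
b·c: 5/3·5/2 + 16/9·(-65/36) = 155/162 ≠ 1/2 ⇒ order 1.

1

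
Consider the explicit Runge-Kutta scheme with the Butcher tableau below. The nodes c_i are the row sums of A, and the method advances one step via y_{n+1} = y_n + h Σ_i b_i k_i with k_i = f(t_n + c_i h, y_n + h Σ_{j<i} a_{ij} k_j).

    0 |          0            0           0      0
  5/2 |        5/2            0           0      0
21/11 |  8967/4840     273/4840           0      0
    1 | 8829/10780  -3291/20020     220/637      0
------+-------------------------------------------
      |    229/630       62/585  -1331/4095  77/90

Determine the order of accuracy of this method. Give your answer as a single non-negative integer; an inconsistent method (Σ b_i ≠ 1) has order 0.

4

b = (229/630, 62/585, -1331/4095, 77/90)
c = (0, 5/2, 21/11, 1)
Ac = (0, 0, 273/1936, 153/616)
Σ b_i: 229/630·1 + 62/585·1 + (-1331/4095)·1 + 77/90·1 = 1 ✓
b·c: 62/585·5/2 + (-1331/4095)·21/11 + 77/90·1 = 1/2 ✓
b·c²: 62/585·25/4 + (-1331/4095)·441/121 + 77/90·1 = 1/3 ✓
b·Ac: (-1331/4095)·273/1936 + 77/90·153/616 = 1/6 ✓
b·c³: 62/585·125/8 + (-1331/4095)·9261/1331 + 77/90·1 = 1/4 ✓
b·(c∘Ac): (-1331/4095)·5733/21296 + 77/90·153/616 = 1/8 ✓
b·Ac²: (-1331/4095)·1365/3872 + 77/90·285/1232 = 1/12 ✓
b·A²c: 77/90·15/308 = 1/24 ✓; 4 stages ⇒ order 4.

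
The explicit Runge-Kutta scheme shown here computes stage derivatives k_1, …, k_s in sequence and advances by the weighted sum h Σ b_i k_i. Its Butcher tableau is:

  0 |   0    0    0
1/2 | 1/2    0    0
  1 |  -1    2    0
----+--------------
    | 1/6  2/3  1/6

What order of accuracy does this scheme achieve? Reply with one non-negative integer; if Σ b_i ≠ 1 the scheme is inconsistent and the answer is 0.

3

b = (1/6, 2/3, 1/6)
c = (0, 1/2, 1)
Ac = (0, 0, 1)
Σ b_i: 1/6·1 + 2/3·1 + 1/6·1 = 1 ✓
b·c: 2/3·1/2 + 1/6·1 = 1/2 ✓
b·c²: 2/3·1/4 + 1/6·1 = 1/3 ✓
b·Ac: 1/6·1 = 1/6 ✓; 3 stages ⇒ order 3.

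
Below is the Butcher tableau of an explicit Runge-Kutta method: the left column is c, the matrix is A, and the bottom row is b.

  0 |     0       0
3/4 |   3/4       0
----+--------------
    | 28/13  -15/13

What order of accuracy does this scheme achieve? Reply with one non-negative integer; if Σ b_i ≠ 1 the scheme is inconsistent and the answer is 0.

b = (28/13, -15/13)
c = (0, 3/4)
Σ b_i: 28/13·1 + (-15/13)·1 = 1 ✓
b·c: (-15/13)·3/4 = -45/52 ≠ 1/2 ⇒ order 1.

1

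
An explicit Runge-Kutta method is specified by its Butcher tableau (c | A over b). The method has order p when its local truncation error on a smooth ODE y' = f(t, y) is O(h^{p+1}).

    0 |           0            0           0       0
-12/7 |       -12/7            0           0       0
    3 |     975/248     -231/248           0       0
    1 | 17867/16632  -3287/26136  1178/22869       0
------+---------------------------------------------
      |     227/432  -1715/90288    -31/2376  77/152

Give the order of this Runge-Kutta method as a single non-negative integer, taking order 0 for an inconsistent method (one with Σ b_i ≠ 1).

b = (227/432, -1715/90288, -31/2376, 77/152)
c = (0, -12/7, 3, 1)
Ac = (0, 0, 99/62, 57/154)
Σ b_i: 227/432·1 + (-1715/90288)·1 + (-31/2376)·1 + 77/152·1 = 1 ✓
b·c: (-1715/90288)·(-12/7) + (-31/2376)·3 + 77/152·1 = 1/2 ✓
b·c²: (-1715/90288)·144/49 + (-31/2376)·9 + 77/152·1 = 1/3 ✓
b·Ac: (-31/2376)·99/62 + 77/152·57/154 = 1/6 ✓
b·c³: (-1715/90288)·(-1728/343) + (-31/2376)·27 + 77/152·1 = 1/4 ✓
b·(c∘Ac): (-31/2376)·297/62 + 77/152·57/154 = 1/8 ✓
b·Ac²: (-31/2376)·(-594/217) + 77/152·152/1617 = 1/12 ✓
b·A²c: 77/152·19/231 = 1/24 ✓; 4 stages ⇒ order 4.

4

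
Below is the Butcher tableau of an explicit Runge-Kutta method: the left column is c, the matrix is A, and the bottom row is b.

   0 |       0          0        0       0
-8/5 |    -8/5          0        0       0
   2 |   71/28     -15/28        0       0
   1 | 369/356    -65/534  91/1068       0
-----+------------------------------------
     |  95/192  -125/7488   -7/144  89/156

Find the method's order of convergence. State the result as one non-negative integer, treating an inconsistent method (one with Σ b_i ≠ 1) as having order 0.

4

b = (95/192, -125/7488, -7/144, 89/156)
c = (0, -8/5, 2, 1)
Ac = (0, 0, 6/7, 65/178)
Σ b_i: 95/192·1 + (-125/7488)·1 + (-7/144)·1 + 89/156·1 = 1 ✓
b·c: (-125/7488)·(-8/5) + (-7/144)·2 + 89/156·1 = 1/2 ✓
b·c²: (-125/7488)·64/25 + (-7/144)·4 + 89/156·1 = 1/3 ✓
b·Ac: (-7/144)·6/7 + 89/156·65/178 = 1/6 ✓
b·c³: (-125/7488)·(-512/125) + (-7/144)·8 + 89/156·1 = 1/4 ✓
b·(c∘Ac): (-7/144)·12/7 + 89/156·65/178 = 1/8 ✓
b·Ac²: (-7/144)·(-48/35) + 89/156·13/445 = 1/12 ✓
b·A²c: 89/156·13/178 = 1/24 ✓; 4 stages ⇒ order 4.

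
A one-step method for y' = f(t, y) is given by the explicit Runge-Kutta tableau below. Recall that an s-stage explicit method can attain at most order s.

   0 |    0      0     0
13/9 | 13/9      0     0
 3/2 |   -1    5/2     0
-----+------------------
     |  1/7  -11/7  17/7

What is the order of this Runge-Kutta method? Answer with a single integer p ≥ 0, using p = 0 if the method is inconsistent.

1

b = (1/7, -11/7, 17/7)
c = (0, 13/9, 3/2)
Ac = (0, 0, 65/18)
Σ b_i: 1/7·1 + (-11/7)·1 + 17/7·1 = 1 ✓
b·c: (-11/7)·13/9 + 17/7·3/2 = 173/126 ≠ 1/2 ⇒ order 1.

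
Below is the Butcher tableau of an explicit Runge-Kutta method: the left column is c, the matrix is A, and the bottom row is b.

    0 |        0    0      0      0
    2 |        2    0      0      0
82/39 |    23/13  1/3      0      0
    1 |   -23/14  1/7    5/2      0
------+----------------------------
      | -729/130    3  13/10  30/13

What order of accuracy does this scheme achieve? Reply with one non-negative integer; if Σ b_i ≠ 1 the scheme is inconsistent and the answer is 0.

1

b = (-729/130, 3, 13/10, 30/13)
c = (0, 2, 82/39, 1)
Ac = (0, 0, 2/3, 1513/273)
Σ b_i: (-729/130)·1 + 3·1 + 13/10·1 + 30/13·1 = 1 ✓
b·c: 3·2 + 13/10·82/39 + 30/13·1 = 2153/195 ≠ 1/2 ⇒ order 1.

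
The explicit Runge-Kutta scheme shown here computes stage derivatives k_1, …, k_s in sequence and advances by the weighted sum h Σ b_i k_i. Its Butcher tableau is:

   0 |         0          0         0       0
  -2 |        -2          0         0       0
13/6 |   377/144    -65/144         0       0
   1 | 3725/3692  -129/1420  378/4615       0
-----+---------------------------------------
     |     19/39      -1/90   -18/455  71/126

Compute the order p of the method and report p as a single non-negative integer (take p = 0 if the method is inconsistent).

4

b = (19/39, -1/90, -18/455, 71/126)
c = (0, -2, 13/6, 1)
Ac = (0, 0, 65/72, 51/142)
Σ b_i: 19/39·1 + (-1/90)·1 + (-18/455)·1 + 71/126·1 = 1 ✓
b·c: (-1/90)·(-2) + (-18/455)·13/6 + 71/126·1 = 1/2 ✓
b·c²: (-1/90)·4 + (-18/455)·169/36 + 71/126·1 = 1/3 ✓
b·Ac: (-18/455)·65/72 + 71/126·51/142 = 1/6 ✓
b·c³: (-1/90)·(-8) + (-18/455)·2197/216 + 71/126·1 = 1/4 ✓
b·(c∘Ac): (-18/455)·845/432 + 71/126·51/142 = 1/8 ✓
b·Ac²: (-18/455)·(-65/36) + 71/126·3/142 = 1/12 ✓
b·A²c: 71/126·21/284 = 1/24 ✓; 4 stages ⇒ order 4.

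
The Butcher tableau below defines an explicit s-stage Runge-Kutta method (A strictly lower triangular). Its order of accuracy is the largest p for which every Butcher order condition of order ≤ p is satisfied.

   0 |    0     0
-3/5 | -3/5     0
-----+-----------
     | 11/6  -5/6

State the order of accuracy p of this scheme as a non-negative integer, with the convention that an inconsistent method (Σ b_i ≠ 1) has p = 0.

2

b = (11/6, -5/6)
c = (0, -3/5)
Σ b_i: 11/6·1 + (-5/6)·1 = 1 ✓
b·c: (-5/6)·(-3/5) = 1/2 ✓; 2 stages ⇒ order 2.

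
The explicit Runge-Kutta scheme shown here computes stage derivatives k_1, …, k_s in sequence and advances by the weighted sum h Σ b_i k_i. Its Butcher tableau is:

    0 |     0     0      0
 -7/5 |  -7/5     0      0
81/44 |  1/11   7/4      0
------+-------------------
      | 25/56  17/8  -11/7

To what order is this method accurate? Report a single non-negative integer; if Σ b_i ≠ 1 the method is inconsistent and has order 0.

b = (25/56, 17/8, -11/7)
c = (0, -7/5, 81/44)
Ac = (0, 0, -49/20)
Σ b_i: 25/56·1 + 17/8·1 + (-11/7)·1 = 1 ✓
b·c: 17/8·(-7/5) + (-11/7)·81/44 = -1643/280 ≠ 1/2 ⇒ order 1.

1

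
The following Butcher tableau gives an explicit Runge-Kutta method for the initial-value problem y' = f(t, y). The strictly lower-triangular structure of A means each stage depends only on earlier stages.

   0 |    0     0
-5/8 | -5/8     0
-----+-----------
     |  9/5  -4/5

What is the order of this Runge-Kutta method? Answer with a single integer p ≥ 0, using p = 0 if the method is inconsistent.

b = (9/5, -4/5)
c = (0, -5/8)
Σ b_i: 9/5·1 + (-4/5)·1 = 1 ✓
b·c: (-4/5)·(-5/8) = 1/2 ✓; 2 stages ⇒ order 2.

2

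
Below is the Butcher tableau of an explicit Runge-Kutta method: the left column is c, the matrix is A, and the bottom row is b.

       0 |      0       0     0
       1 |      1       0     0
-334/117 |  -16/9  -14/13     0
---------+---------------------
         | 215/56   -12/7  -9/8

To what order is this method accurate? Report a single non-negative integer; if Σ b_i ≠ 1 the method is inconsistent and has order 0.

1

b = (215/56, -12/7, -9/8)
c = (0, 1, -334/117)
Ac = (0, 0, -14/13)
Σ b_i: 215/56·1 + (-12/7)·1 + (-9/8)·1 = 1 ✓
b·c: (-12/7)·1 + (-9/8)·(-334/117) = 545/364 ≠ 1/2 ⇒ order 1.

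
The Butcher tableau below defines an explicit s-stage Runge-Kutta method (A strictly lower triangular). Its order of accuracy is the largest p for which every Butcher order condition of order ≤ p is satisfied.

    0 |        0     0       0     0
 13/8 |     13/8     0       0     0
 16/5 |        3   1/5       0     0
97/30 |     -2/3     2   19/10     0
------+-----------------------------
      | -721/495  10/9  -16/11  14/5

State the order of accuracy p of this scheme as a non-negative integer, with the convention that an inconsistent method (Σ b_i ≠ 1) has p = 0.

b = (-721/495, 10/9, -16/11, 14/5)
c = (0, 13/8, 16/5, 97/30)
Ac = (0, 0, 13/40, 933/100)
Σ b_i: (-721/495)·1 + 10/9·1 + (-16/11)·1 + 14/5·1 = 1 ✓
b·c: 10/9·13/8 + (-16/11)·16/5 + 14/5·97/30 = 61423/9900 ≠ 1/2 ⇒ order 1.

1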